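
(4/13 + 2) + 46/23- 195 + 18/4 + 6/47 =-227371/1222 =-186.06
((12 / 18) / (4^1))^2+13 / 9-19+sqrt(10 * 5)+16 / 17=-10151 / 612+5 * sqrt(2)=-9.52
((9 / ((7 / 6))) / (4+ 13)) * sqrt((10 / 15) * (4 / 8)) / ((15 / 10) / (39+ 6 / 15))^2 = 310472 * sqrt(3) / 2975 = 180.76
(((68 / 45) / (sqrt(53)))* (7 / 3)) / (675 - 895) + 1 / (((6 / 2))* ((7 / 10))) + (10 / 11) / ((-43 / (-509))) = 11.24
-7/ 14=-1/ 2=-0.50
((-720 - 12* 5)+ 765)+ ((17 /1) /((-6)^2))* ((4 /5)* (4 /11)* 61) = -3277 /495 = -6.62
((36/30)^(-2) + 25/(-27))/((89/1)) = -25/9612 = -0.00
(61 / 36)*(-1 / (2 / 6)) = -61 / 12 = -5.08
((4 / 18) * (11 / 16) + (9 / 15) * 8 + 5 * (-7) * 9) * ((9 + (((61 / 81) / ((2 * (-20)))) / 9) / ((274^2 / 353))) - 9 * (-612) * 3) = -5126010.72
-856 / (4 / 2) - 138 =-566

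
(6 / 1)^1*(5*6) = 180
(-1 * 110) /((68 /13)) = -21.03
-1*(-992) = 992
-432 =-432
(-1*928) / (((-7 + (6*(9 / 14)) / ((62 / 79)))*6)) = 201376 / 2715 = 74.17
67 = 67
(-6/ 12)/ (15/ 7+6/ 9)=-21/ 118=-0.18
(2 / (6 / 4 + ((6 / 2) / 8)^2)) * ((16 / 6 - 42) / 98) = -7552 / 15435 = -0.49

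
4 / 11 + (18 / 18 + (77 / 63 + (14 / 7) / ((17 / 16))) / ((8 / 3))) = 11345 / 4488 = 2.53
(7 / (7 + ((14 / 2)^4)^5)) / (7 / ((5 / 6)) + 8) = 5 / 934709405200597808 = 0.00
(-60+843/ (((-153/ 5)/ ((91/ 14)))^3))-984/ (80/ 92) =-57289943501/ 47754360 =-1199.68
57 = 57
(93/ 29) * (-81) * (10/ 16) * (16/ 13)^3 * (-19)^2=-109266.51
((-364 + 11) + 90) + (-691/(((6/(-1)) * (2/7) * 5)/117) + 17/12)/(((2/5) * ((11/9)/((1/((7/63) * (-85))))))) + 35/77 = -2305.64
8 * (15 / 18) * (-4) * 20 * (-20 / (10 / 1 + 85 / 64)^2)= 1048576 / 12615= 83.12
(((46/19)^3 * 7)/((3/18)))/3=1362704/6859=198.67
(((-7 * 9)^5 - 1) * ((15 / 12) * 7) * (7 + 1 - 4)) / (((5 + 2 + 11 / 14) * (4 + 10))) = -318672284.77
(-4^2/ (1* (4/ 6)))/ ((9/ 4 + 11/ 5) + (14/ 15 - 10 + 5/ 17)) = 24480/ 4409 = 5.55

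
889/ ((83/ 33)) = 29337/ 83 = 353.46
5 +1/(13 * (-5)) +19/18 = 7067/1170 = 6.04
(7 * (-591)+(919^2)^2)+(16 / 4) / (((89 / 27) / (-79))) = 63482211785444 / 89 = 713283278488.13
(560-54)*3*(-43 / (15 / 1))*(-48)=208876.80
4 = 4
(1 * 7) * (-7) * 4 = -196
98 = 98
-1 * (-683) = 683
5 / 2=2.50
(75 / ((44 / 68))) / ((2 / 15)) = 19125 / 22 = 869.32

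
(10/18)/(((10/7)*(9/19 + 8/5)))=665/3546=0.19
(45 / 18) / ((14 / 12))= 15 / 7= 2.14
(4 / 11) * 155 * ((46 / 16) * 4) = 7130 / 11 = 648.18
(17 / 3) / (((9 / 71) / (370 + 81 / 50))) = 22427267 / 1350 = 16612.79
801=801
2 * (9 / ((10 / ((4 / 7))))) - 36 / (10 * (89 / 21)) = 558 / 3115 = 0.18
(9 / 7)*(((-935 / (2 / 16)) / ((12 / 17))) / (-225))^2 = 40424164 / 14175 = 2851.79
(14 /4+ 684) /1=1375 /2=687.50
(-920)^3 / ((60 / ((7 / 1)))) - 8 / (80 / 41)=-90846937.43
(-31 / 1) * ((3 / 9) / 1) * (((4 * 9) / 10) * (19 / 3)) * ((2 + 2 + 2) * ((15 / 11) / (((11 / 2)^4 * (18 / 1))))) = -18848 / 161051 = -0.12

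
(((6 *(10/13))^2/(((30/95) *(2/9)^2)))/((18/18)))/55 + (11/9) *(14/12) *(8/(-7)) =1164794/50193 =23.21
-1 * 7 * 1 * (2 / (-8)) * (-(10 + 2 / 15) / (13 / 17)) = -4522 / 195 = -23.19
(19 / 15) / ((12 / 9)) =19 / 20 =0.95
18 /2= 9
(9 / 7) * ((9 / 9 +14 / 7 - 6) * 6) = -162 / 7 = -23.14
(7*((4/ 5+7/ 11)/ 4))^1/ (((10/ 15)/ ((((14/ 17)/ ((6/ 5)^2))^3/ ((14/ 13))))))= 1100815625/ 1680953472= 0.65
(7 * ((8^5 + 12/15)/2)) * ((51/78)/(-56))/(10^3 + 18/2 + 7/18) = -6267033/4723940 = -1.33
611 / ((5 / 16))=9776 / 5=1955.20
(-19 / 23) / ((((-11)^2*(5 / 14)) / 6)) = -1596 / 13915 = -0.11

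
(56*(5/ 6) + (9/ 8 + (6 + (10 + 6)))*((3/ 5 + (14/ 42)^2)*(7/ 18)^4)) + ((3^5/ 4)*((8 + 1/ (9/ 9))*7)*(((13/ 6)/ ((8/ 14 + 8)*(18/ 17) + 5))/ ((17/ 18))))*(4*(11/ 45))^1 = 1299570776063/ 1978141500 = 656.97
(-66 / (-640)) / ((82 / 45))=297 / 5248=0.06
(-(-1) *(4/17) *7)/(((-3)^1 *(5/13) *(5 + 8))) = -28/255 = -0.11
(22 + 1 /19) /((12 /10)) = 2095 /114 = 18.38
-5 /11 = -0.45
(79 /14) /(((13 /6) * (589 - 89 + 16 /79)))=6241 /1198652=0.01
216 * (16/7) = 3456/7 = 493.71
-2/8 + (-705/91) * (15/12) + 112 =9288/91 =102.07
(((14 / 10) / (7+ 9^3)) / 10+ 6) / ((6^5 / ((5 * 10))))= 220807 / 5723136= 0.04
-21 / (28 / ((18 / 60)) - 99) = 63 / 17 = 3.71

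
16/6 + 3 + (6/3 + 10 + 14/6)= 20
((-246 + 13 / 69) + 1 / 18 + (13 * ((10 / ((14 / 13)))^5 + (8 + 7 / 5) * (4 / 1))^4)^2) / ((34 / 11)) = 991895218854426276162467236299903241964156484352012105878586784846706318863803660021 / 35007483550998233565350172273326967998437500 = 28333805182239170709985620000000000000000.00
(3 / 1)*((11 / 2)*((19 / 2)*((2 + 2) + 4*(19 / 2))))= 6583.50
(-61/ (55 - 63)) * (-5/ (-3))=305/ 24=12.71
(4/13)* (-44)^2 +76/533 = 317580/533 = 595.83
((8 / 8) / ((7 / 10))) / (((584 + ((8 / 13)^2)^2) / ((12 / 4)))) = 28561 / 3892868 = 0.01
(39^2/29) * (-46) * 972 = -68006952/29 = -2345067.31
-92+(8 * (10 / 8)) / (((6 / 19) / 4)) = 104 / 3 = 34.67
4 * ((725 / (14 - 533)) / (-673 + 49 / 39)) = 18850 / 2266127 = 0.01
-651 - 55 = -706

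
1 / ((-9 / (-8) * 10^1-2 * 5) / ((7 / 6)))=0.93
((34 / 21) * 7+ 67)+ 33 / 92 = 21719 / 276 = 78.69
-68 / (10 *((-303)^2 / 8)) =-272 / 459045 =-0.00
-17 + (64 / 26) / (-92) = -5091 / 299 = -17.03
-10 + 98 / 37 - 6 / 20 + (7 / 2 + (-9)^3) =-733.15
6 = 6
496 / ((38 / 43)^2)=229276 / 361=635.11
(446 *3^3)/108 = 223/2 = 111.50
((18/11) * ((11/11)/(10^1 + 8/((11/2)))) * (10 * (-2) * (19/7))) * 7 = -380/7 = -54.29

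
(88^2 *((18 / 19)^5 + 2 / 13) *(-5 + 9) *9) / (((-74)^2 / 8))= 16457501592576 / 44067133903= 373.46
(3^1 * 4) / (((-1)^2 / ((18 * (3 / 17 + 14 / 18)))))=3504 / 17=206.12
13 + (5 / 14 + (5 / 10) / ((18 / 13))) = 13.72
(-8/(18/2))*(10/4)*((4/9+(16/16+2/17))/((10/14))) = -6692/1377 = -4.86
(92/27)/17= 92/459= 0.20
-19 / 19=-1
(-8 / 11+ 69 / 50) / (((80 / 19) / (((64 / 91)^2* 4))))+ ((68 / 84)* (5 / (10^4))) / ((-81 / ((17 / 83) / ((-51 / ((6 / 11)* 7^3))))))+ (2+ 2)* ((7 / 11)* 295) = 1380144484017977 / 1837214379000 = 751.22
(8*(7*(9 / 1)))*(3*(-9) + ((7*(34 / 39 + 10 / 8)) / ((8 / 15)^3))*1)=118929951 / 3328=35736.16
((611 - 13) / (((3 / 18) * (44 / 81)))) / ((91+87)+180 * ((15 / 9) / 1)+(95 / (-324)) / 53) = 1247666004 / 90289331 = 13.82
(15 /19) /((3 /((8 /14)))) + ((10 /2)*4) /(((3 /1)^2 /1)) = 2.37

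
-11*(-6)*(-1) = -66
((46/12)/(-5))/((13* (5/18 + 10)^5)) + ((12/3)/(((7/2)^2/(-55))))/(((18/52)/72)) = -2578208321614923856/690189072015625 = -3735.51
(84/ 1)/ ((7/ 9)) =108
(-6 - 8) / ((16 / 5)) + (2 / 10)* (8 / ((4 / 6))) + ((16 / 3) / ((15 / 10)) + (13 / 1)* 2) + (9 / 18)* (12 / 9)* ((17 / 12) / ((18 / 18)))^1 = 1141 / 40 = 28.52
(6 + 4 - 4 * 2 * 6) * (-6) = 228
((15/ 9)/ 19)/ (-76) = -5/ 4332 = -0.00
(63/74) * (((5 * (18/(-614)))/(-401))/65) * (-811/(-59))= 459837/6987307106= 0.00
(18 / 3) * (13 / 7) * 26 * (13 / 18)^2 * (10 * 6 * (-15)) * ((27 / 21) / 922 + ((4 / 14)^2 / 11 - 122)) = 28858270028250 / 1739353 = 16591381.98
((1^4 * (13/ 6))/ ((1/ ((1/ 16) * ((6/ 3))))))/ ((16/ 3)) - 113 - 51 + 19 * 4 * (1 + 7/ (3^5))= -5334953/ 62208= -85.76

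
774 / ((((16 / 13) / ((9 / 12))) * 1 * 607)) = 0.78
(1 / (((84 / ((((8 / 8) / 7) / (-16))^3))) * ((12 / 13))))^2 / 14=169 / 28077422419183140864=0.00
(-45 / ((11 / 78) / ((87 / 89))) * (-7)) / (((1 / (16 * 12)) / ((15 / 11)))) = 6156259200 / 10769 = 571664.89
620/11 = 56.36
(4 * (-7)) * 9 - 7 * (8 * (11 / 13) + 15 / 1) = -5257 / 13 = -404.38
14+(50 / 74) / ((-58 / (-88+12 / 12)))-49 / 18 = 4093 / 333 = 12.29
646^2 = 417316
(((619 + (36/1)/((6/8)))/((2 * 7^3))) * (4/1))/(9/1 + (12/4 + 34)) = 29/343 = 0.08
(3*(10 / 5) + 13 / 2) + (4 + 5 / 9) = 307 / 18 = 17.06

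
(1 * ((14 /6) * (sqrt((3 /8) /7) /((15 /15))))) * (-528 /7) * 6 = -264 * sqrt(42) /7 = -244.42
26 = 26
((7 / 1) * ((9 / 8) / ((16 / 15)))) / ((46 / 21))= 19845 / 5888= 3.37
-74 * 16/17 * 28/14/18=-1184/153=-7.74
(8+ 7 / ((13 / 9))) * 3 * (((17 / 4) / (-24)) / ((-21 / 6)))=2839 / 1456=1.95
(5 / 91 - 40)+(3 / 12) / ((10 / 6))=-39.80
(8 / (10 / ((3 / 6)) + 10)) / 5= 4 / 75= 0.05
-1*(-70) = 70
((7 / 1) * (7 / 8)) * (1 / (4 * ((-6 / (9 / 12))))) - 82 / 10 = -10741 / 1280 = -8.39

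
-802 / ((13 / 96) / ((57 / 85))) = -4388544 / 1105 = -3971.53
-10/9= -1.11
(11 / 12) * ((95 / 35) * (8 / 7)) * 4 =11.37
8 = 8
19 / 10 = 1.90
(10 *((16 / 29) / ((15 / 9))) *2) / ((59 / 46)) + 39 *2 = 142290 / 1711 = 83.16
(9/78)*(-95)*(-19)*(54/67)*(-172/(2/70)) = -880154100/871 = -1010509.87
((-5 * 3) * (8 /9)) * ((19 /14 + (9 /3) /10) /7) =-464 /147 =-3.16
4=4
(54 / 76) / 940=27 / 35720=0.00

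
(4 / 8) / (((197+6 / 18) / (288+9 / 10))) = 0.73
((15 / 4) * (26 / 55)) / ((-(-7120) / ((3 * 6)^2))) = 3159 / 39160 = 0.08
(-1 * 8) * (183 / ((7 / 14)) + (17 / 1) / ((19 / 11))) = -57128 / 19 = -3006.74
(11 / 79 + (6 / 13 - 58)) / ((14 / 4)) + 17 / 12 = -1292563 / 86268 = -14.98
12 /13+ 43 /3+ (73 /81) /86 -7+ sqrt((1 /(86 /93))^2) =423281 /45279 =9.35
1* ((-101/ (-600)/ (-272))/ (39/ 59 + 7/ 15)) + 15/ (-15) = -10864199/ 10858240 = -1.00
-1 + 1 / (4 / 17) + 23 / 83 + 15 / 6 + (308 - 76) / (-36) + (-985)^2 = 2899031053 / 2988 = 970224.58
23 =23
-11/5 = -2.20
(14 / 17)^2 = 196 / 289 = 0.68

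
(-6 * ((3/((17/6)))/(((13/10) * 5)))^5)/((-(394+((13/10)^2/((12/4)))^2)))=32651735040000/18708964815147709661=0.00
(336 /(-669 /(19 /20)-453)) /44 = -76 /11517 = -0.01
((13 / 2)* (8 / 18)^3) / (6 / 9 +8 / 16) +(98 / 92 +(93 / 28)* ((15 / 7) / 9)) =2568989 / 1095444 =2.35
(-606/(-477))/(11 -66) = -202/8745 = -0.02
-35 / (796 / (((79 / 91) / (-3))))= 395 / 31044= 0.01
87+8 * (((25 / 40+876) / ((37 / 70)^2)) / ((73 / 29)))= 1005241819 / 99937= 10058.76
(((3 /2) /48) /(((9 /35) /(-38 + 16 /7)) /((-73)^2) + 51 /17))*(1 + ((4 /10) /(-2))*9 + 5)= 4662875 /106579952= 0.04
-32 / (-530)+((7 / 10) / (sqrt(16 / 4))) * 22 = 4113 / 530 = 7.76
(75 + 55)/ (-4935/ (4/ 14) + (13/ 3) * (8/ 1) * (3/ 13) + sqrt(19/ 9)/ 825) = -54993043462500/ 7303287683525549 - 1287000 * sqrt(19)/ 7303287683525549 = -0.01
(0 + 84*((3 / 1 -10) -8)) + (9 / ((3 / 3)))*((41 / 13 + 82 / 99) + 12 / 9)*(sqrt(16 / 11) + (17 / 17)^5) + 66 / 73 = -12644309 / 10439 + 27364*sqrt(11) / 1573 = -1153.56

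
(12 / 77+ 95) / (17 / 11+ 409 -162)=7327 / 19138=0.38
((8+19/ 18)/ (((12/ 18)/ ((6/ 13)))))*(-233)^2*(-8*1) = -35396428/ 13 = -2722802.15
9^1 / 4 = 9 / 4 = 2.25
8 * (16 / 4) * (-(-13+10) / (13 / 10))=960 / 13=73.85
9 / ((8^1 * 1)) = 9 / 8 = 1.12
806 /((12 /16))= 3224 /3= 1074.67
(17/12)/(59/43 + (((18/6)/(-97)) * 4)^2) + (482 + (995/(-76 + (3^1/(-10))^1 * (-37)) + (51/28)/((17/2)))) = 120322462861/257151972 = 467.90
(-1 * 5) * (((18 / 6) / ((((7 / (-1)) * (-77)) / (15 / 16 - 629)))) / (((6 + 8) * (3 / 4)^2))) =2.22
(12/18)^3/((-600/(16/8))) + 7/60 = 937/8100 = 0.12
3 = 3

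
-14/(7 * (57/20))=-40/57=-0.70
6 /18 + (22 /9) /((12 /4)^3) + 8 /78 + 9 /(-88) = 117913 /277992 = 0.42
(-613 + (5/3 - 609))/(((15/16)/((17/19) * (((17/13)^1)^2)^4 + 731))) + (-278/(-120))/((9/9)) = -2682369426960123181/2789799065820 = -961491.98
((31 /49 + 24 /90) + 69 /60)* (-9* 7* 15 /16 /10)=-10845 /896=-12.10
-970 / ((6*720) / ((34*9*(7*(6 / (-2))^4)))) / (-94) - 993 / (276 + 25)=93063225 / 226352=411.14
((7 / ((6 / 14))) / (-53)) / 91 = -7 / 2067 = -0.00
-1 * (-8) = 8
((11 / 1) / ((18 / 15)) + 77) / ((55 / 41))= 1927 / 30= 64.23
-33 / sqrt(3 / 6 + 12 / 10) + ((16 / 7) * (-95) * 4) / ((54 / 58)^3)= -148285120 / 137781 - 33 * sqrt(170) / 17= -1101.55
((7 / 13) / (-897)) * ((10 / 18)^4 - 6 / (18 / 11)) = 164024 / 76507821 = 0.00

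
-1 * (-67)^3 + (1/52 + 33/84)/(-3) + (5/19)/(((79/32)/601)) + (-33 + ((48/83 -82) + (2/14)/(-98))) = 167050485879531/555515597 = 300712.50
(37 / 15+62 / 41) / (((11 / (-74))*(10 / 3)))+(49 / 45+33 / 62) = -40321397 / 6291450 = -6.41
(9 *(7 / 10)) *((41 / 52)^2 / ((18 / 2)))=11767 / 27040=0.44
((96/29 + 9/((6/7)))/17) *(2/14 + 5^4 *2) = 7009551/6902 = 1015.58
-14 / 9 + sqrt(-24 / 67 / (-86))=-1.49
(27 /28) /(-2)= -0.48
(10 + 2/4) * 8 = 84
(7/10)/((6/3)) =7/20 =0.35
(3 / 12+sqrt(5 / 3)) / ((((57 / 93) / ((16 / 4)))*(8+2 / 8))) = 124 / 627+496*sqrt(15) / 1881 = 1.22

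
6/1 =6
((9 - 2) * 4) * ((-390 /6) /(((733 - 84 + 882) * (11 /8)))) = -14560 /16841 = -0.86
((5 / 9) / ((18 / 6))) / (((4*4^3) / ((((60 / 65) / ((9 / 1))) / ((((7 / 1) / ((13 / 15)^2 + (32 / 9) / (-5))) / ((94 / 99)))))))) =47 / 116756640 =0.00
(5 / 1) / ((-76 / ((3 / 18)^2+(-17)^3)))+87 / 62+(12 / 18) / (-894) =4102467325 / 12637584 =324.62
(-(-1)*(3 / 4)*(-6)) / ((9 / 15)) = -15 / 2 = -7.50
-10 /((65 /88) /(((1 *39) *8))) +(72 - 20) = -4172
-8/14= -4/7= -0.57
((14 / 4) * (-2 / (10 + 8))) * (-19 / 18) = 133 / 324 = 0.41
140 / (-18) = -70 / 9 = -7.78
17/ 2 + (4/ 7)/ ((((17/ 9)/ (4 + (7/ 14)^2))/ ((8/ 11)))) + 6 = 2377/ 154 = 15.44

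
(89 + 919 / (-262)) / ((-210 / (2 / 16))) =-22399 / 440160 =-0.05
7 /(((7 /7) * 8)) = 7 /8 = 0.88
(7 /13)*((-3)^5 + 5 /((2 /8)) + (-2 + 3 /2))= -3129 /26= -120.35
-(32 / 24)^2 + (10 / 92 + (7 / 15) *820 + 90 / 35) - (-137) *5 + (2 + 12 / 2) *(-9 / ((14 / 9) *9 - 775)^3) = 1364755733985409 / 1277180712738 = 1068.57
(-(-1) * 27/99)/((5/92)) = 276/55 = 5.02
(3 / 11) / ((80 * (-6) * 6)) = -1 / 10560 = -0.00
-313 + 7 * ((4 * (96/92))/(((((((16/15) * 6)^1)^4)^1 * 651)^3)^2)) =-1083897742100965914849540387157536522223708350742467167/3462932083389667459583196125103950550425920113475584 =-313.00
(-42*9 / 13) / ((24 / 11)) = -13.33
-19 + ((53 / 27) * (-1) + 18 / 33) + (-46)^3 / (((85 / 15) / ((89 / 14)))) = -3860045348 / 35343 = -109216.69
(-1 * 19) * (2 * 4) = -152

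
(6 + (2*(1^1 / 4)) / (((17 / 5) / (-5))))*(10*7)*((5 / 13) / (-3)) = -31325 / 663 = -47.25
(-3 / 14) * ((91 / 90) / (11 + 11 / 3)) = -13 / 880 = -0.01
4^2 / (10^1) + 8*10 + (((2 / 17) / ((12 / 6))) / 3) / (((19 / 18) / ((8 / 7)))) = 922728 / 11305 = 81.62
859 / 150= 5.73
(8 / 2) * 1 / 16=1 / 4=0.25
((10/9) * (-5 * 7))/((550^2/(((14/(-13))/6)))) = 49/2123550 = 0.00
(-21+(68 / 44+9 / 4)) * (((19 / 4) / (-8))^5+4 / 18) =-33931747561 / 13287555072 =-2.55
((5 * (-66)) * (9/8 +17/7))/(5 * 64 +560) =-597/448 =-1.33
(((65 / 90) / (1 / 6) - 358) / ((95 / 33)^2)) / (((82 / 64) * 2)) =-16.65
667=667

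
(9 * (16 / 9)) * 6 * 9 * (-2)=-1728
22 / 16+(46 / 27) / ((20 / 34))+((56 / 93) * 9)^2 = 34915013 / 1037880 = 33.64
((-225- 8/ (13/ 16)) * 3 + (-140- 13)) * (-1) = 857.54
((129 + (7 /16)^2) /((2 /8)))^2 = 1093823329 /4096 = 267046.71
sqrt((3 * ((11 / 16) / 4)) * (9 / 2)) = 3 * sqrt(66) / 16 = 1.52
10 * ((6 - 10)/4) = -10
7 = 7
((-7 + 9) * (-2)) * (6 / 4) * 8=-48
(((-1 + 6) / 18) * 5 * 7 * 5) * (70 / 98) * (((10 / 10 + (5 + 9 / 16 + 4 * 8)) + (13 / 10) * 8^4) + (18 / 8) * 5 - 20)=53546125 / 288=185924.05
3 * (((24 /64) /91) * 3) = 27 /728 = 0.04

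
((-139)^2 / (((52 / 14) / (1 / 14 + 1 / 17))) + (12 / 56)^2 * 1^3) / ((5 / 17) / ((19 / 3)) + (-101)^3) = -139415293 / 211985451496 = -0.00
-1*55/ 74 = -55/ 74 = -0.74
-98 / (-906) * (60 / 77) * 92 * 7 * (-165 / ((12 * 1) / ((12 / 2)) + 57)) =-1352400 / 8909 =-151.80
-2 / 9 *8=-16 / 9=-1.78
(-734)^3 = -395446904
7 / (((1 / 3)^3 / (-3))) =-567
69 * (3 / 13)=207 / 13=15.92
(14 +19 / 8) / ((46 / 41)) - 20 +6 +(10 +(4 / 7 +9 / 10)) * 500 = 14776733 / 2576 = 5736.31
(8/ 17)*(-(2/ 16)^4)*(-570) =285/ 4352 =0.07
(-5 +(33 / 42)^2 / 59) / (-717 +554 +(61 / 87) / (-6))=15059439 / 492319954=0.03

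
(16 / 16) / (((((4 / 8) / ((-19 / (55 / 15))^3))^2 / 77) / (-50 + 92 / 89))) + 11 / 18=-75329814066346639 / 258003702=-291971834.06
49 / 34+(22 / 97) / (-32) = 37837 / 26384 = 1.43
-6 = -6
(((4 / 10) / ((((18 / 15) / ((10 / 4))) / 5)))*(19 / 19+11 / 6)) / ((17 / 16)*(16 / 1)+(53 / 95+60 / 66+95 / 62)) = 0.59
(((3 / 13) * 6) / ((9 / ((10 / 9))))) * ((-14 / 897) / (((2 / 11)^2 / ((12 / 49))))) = -4840 / 244881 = -0.02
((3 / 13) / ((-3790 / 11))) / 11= -3 / 49270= -0.00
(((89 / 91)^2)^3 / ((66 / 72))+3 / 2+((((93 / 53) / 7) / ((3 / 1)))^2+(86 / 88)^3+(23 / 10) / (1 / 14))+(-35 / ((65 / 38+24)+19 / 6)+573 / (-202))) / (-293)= -1781554869632177834582487053 / 16546911963255769469332678720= -0.11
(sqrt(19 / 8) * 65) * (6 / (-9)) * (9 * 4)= -390 * sqrt(38)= -2404.12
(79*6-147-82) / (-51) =-245 / 51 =-4.80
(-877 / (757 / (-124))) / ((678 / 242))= 13158508 / 256623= 51.28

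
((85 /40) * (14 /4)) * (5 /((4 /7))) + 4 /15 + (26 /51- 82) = -87831 /5440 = -16.15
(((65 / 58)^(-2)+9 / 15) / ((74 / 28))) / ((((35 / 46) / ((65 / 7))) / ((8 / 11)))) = 4341664 / 925925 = 4.69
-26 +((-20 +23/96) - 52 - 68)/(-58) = -131351/5568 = -23.59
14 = 14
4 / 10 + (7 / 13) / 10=59 / 130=0.45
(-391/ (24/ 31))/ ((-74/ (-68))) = -206057/ 444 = -464.09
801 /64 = 12.52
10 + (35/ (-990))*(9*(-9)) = 283/ 22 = 12.86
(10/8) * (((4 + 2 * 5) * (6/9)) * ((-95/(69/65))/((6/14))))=-1512875/621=-2436.19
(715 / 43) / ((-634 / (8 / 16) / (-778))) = 278135 / 27262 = 10.20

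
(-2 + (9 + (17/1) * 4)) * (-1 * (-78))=5850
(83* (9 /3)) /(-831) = -83 /277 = -0.30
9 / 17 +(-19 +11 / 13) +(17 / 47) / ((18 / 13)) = -3246329 / 186966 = -17.36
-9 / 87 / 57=-1 / 551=-0.00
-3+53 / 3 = 44 / 3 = 14.67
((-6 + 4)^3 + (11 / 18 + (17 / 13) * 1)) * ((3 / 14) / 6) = -1423 / 6552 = -0.22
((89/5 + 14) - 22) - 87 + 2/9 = -3464/45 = -76.98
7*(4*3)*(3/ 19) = 252/ 19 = 13.26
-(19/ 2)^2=-361/ 4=-90.25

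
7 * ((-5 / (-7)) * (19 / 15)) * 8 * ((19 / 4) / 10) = 361 / 15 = 24.07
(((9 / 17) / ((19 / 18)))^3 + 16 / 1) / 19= 543423800 / 640267073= 0.85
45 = 45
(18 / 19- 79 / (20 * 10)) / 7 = 2099 / 26600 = 0.08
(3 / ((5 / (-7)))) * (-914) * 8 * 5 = 153552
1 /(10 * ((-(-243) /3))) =1 /810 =0.00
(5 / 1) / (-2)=-5 / 2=-2.50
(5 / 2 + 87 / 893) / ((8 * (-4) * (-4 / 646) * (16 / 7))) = 552041 / 96256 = 5.74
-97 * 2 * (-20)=3880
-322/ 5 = -64.40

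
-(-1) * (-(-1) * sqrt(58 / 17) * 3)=3 * sqrt(986) / 17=5.54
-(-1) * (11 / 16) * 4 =11 / 4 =2.75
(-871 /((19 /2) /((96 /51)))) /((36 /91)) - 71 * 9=-3125749 /2907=-1075.25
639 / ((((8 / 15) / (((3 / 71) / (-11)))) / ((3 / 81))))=-0.17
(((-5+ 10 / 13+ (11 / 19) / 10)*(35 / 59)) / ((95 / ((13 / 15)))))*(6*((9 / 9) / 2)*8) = -288596 / 532475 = -0.54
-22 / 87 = -0.25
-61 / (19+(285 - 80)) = -61 / 224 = -0.27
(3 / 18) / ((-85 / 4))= -2 / 255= -0.01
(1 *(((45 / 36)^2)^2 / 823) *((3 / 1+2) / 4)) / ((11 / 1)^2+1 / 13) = 40625 / 1326491648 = 0.00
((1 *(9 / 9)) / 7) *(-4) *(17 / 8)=-17 / 14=-1.21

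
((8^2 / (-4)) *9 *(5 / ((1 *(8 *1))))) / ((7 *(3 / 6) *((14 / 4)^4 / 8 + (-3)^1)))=-23040 / 14119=-1.63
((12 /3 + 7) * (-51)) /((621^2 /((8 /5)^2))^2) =-765952 /30983121016875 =-0.00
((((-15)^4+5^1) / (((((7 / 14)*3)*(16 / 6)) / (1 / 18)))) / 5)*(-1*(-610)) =1544215 / 18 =85789.72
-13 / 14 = -0.93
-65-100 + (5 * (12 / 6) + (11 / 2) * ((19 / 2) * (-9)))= -2501 / 4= -625.25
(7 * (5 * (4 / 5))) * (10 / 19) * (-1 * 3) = -44.21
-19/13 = -1.46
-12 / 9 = -4 / 3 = -1.33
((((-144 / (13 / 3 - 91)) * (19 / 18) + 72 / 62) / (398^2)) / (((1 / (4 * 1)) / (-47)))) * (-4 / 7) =1104312 / 558572105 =0.00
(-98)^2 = 9604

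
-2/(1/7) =-14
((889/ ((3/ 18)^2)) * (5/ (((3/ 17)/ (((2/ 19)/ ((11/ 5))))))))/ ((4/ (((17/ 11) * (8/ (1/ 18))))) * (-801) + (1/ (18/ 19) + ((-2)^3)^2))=792784800/ 925661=856.45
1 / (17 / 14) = 14 / 17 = 0.82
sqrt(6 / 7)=sqrt(42) / 7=0.93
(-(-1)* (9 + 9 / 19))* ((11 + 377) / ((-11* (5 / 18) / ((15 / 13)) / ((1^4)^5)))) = -3771360 / 2717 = -1388.06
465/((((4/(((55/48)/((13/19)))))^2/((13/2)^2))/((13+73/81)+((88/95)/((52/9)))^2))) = 16134728390935/336420864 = 47959.95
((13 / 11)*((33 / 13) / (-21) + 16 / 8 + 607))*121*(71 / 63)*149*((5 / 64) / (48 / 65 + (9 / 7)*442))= 2007.38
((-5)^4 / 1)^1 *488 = 305000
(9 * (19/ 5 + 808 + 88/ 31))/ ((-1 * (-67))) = 1136421/ 10385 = 109.43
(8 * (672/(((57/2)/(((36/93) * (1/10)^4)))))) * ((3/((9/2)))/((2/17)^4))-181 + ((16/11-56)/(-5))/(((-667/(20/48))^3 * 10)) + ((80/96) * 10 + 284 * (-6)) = -320327657745509289641/173032622934930000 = -1851.26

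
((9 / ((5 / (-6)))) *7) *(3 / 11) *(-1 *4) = 82.47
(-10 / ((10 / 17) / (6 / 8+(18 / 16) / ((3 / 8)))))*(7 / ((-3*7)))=21.25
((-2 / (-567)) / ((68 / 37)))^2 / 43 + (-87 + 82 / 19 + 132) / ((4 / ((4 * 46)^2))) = 126738234512948827 / 303630929028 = 417408.84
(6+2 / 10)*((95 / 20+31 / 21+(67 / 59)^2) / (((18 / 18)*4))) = 68126809 / 5848080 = 11.65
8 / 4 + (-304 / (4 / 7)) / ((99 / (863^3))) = -341935364006 / 99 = -3453892565.72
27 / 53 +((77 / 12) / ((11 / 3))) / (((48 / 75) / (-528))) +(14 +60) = -290279 / 212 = -1369.24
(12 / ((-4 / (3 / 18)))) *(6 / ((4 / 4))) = -3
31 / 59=0.53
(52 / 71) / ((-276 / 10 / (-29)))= 3770 / 4899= 0.77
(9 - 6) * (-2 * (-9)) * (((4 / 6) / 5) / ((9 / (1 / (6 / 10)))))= 4 / 3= 1.33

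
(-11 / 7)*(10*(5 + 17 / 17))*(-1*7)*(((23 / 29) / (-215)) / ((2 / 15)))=-22770 / 1247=-18.26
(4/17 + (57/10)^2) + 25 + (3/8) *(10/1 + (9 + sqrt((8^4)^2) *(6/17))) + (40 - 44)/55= 22697881/37400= 606.90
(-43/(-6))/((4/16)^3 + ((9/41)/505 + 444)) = 28490080/1765123683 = 0.02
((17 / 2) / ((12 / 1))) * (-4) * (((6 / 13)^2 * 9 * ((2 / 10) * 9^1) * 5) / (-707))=8262 / 119483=0.07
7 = 7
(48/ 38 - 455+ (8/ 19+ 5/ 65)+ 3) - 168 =-152705/ 247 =-618.24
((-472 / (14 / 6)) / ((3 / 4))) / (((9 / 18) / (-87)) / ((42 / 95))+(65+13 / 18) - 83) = 1971072 / 126361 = 15.60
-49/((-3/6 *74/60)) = 2940/37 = 79.46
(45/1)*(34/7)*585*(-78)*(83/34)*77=-1874708550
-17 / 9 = -1.89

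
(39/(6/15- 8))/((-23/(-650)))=-63375/437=-145.02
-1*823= -823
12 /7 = 1.71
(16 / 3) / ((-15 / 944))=-15104 / 45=-335.64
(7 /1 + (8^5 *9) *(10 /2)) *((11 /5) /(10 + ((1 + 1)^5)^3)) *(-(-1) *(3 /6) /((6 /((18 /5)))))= 16220237 /546300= 29.69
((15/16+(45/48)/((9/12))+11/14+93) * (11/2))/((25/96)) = 354717/175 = 2026.95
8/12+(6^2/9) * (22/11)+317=977/3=325.67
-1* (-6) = 6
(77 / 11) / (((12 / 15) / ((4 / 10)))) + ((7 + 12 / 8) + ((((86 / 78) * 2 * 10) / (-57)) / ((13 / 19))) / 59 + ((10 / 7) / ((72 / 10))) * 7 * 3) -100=-15047959 / 179478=-83.84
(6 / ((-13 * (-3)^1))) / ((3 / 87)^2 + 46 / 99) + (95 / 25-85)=-40774928 / 504205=-80.87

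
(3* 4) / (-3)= -4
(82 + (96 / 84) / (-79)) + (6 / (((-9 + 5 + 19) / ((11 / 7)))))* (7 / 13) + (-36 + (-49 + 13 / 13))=-60244 / 35945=-1.68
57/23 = 2.48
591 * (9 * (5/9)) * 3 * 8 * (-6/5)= -85104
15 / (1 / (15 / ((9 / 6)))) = 150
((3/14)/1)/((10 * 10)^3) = 0.00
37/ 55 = 0.67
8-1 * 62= -54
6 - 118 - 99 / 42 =-1601 / 14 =-114.36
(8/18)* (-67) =-268/9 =-29.78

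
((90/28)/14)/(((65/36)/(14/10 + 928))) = 376407/3185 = 118.18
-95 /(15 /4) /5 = -76 /15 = -5.07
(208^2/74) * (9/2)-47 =95605/37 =2583.92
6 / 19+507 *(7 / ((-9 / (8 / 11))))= -179618 / 627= -286.47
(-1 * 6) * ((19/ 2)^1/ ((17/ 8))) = -456/ 17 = -26.82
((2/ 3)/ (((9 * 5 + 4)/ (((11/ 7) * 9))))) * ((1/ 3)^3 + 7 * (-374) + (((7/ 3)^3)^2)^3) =808279.13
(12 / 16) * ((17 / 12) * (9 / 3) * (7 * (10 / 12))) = 18.59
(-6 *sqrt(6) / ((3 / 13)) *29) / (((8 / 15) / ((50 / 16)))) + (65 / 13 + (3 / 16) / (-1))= 77 / 16 - 141375 *sqrt(6) / 32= -10816.96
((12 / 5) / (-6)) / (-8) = 0.05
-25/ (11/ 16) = -400/ 11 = -36.36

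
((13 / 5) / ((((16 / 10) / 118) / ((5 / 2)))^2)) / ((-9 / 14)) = -39596375 / 288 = -137487.41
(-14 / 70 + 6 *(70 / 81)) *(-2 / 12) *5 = -673 / 162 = -4.15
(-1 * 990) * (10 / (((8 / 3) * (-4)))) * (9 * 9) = 601425 / 8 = 75178.12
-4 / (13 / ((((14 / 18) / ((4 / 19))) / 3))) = -133 / 351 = -0.38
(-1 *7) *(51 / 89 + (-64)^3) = 1835003.99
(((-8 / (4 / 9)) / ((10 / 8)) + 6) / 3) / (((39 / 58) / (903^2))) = -220704036 / 65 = -3395446.71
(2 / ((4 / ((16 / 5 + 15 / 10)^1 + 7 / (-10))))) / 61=2 / 61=0.03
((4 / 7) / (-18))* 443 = -886 / 63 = -14.06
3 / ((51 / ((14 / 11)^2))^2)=38416 / 12693747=0.00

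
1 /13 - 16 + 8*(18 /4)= 20.08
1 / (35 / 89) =89 / 35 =2.54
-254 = -254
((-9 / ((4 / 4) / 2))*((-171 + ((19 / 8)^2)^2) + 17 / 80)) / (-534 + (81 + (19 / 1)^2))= -25615107 / 942080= -27.19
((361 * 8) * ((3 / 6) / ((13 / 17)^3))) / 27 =7094372 / 59319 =119.60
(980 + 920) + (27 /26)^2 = 1285129 /676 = 1901.08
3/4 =0.75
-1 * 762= -762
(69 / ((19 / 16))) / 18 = 184 / 57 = 3.23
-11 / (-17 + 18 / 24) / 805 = 44 / 52325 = 0.00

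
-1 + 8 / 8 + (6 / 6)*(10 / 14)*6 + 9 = 93 / 7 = 13.29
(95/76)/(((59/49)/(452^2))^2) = 125272548403520/3481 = 35987517495.98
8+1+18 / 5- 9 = 3.60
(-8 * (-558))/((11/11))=4464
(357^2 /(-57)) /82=-27.27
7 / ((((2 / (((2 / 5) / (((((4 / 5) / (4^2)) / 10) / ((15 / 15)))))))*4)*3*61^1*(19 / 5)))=350 / 3477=0.10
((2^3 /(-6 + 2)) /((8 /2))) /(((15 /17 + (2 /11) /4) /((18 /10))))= -1683 /1735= -0.97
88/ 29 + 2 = 146/ 29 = 5.03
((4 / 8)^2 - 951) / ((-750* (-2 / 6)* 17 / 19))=-72257 / 17000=-4.25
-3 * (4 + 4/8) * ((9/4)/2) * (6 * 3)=-2187/8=-273.38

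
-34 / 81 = -0.42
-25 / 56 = -0.45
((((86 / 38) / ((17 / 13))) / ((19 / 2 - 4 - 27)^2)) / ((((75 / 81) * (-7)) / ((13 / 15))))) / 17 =-6084 / 206598875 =-0.00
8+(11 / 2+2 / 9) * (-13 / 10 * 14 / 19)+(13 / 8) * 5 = 72803 / 6840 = 10.64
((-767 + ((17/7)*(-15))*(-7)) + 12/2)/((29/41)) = -20746/29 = -715.38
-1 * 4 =-4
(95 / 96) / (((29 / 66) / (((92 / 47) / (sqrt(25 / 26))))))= 4807*sqrt(26) / 5452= 4.50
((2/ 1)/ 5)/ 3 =2/ 15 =0.13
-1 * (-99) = 99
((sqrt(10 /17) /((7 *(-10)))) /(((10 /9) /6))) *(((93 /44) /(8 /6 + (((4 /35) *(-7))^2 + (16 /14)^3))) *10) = -1845585 *sqrt(170) /66694672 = -0.36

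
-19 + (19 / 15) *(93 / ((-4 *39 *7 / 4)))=-26524 / 1365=-19.43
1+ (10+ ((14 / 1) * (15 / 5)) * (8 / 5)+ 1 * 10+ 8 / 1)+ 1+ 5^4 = 3611 / 5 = 722.20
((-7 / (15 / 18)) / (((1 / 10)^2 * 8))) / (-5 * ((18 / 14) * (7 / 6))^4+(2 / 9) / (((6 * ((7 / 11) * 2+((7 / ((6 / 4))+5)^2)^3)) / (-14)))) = 3664117372720 / 883314031671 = 4.15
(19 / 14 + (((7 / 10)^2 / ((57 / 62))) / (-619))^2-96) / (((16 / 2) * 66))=-2061849193754723 / 11502784422360000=-0.18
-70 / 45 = -1.56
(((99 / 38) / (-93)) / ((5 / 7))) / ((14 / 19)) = -0.05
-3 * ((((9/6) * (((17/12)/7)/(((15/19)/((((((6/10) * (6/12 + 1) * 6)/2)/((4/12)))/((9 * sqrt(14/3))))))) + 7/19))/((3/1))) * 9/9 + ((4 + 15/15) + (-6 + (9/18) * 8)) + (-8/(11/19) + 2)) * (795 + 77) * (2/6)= 1573524/209 - 35207 * sqrt(42)/4900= 7482.26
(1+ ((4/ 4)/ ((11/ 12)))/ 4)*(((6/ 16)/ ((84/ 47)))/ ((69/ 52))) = 611/ 3036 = 0.20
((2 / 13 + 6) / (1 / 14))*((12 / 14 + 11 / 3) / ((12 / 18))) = 7600 / 13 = 584.62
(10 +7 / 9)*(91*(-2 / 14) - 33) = -4462 / 9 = -495.78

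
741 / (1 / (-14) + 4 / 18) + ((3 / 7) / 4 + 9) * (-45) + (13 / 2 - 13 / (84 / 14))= 378715 / 84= 4508.51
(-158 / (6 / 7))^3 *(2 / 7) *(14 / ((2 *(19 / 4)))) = -1352899016 / 513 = -2637230.05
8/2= 4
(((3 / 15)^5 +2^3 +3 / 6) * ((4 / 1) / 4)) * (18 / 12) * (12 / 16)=478143 / 50000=9.56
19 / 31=0.61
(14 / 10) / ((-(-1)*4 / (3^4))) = 567 / 20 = 28.35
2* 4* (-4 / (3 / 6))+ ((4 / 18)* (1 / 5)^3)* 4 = -71992 / 1125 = -63.99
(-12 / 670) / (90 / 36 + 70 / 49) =-84 / 18425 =-0.00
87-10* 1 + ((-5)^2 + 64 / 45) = 4654 / 45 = 103.42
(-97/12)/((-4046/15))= 485/16184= 0.03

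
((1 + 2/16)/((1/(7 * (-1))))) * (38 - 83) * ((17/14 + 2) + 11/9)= 1572.19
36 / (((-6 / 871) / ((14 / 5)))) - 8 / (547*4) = -40020718 / 2735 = -14632.80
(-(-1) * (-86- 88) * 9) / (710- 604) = -783 / 53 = -14.77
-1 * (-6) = 6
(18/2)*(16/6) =24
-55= -55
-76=-76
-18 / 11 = -1.64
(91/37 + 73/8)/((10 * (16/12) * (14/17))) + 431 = 71617439/165760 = 432.06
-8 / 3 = -2.67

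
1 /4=0.25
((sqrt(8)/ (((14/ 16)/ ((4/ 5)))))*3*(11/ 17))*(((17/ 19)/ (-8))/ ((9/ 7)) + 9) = 1072984*sqrt(2)/ 33915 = 44.74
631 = 631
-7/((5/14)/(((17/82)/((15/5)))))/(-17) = 49/615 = 0.08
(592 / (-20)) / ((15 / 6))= -296 / 25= -11.84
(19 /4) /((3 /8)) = 38 /3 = 12.67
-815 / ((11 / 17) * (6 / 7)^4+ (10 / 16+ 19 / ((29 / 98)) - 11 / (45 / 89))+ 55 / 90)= -18.51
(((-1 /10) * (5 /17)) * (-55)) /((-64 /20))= -275 /544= -0.51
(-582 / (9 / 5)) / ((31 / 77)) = -74690 / 93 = -803.12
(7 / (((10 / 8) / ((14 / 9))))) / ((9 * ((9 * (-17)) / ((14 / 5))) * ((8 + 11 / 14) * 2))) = -38416 / 38108475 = -0.00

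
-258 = -258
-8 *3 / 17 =-24 / 17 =-1.41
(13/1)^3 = 2197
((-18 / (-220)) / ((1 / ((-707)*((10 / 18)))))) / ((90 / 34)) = -12019 / 990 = -12.14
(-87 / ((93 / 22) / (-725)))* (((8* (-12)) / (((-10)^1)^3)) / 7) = 222024 / 1085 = 204.63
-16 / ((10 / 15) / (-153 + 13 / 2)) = 3516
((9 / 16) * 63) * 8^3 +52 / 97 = 1760020 / 97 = 18144.54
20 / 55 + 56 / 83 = 1.04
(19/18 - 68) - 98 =-2969/18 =-164.94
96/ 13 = 7.38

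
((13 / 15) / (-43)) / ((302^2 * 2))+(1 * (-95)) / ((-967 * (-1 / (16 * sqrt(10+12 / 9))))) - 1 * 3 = -1520 * sqrt(102) / 2901 - 352959493 / 117653160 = -8.29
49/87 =0.56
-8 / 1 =-8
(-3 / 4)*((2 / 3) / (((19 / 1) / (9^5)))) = -59049 / 38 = -1553.92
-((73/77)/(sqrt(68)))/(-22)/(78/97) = 7081 * sqrt(17)/4492488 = 0.01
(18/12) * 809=1213.50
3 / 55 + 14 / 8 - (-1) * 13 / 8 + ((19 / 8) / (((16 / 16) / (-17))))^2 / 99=630293 / 31680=19.90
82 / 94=0.87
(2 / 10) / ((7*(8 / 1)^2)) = 1 / 2240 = 0.00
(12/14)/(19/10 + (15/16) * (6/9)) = 0.34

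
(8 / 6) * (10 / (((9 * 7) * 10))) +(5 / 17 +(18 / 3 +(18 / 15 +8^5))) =526538653 / 16065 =32775.52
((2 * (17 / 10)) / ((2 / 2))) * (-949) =-16133 / 5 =-3226.60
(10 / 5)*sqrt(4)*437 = 1748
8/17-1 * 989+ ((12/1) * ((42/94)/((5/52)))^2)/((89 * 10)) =-412863344297/417777125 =-988.24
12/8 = 1.50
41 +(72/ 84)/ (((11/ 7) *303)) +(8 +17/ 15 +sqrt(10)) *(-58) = -8144711/ 16665-58 *sqrt(10) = -672.14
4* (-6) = -24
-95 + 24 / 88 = -1042 / 11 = -94.73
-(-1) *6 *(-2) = -12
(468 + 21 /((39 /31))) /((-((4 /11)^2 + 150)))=-3.23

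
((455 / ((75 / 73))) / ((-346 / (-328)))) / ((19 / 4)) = 4357808 / 49305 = 88.38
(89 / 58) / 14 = 89 / 812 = 0.11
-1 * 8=-8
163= 163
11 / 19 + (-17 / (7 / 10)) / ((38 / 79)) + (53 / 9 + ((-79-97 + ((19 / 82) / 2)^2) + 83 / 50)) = -175739750827 / 804862800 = -218.35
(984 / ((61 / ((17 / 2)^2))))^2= 5054356836 / 3721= 1358332.93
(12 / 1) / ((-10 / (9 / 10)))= -27 / 25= -1.08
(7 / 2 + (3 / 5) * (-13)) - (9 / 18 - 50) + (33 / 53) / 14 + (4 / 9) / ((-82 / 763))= 56277773 / 1368990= 41.11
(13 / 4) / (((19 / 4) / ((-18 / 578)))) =-117 / 5491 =-0.02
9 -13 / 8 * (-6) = 75 / 4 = 18.75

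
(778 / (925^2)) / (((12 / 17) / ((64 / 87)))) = 211616 / 223318125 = 0.00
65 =65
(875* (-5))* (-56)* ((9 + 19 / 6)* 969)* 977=2821993667500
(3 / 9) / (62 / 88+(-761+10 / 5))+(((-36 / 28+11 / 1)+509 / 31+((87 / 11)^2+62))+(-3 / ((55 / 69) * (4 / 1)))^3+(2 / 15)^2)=20797495970085313 / 138768665112000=149.87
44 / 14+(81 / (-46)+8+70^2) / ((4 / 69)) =4739603 / 56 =84635.77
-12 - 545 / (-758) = -8551 / 758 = -11.28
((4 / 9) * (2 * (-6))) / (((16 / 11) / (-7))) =77 / 3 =25.67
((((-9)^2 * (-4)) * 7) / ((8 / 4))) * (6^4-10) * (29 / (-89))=42291396 / 89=475184.22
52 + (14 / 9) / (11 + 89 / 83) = 235049 / 4509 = 52.13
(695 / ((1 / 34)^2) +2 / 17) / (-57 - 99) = -2276357 / 442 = -5150.13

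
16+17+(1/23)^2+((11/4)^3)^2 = 465.51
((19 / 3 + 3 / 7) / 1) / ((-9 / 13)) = -1846 / 189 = -9.77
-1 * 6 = -6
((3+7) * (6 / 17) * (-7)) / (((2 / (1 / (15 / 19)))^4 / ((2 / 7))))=-1.14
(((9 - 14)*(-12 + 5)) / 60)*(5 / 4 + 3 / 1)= 119 / 48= 2.48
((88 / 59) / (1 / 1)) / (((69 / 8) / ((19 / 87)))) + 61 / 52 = 22300349 / 18417204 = 1.21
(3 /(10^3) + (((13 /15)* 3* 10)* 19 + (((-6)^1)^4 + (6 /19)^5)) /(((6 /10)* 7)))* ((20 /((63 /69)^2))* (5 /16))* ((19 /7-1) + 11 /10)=329927652708215783 /36689844542400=8992.34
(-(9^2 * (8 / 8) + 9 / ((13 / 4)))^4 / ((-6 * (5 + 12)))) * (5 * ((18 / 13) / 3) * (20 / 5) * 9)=253153551283380 / 6311981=40106830.37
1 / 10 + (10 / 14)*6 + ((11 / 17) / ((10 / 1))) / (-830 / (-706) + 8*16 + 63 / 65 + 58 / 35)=4419814463 / 1007662488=4.39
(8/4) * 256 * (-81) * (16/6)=-110592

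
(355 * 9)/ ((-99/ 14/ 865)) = -4299050/ 11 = -390822.73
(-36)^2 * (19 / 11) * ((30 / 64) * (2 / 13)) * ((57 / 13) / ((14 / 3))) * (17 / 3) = 22369365 / 26026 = 859.50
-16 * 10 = -160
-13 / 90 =-0.14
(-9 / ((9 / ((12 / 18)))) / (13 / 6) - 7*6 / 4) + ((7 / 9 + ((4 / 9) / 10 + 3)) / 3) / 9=-336943 / 31590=-10.67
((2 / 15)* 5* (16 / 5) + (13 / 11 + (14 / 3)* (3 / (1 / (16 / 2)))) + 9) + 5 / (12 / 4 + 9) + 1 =27661 / 220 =125.73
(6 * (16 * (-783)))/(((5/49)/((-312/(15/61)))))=23366423808/25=934656952.32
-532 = -532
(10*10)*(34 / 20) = 170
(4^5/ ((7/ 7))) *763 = 781312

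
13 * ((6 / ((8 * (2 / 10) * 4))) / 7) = 1.74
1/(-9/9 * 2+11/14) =-14/17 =-0.82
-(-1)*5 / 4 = 5 / 4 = 1.25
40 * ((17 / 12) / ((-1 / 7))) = -1190 / 3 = -396.67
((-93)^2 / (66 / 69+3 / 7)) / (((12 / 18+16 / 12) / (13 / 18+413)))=1291712.21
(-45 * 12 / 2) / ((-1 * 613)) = 270 / 613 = 0.44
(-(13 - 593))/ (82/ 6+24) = 1740/ 113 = 15.40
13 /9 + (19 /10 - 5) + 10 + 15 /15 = 841 /90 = 9.34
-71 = -71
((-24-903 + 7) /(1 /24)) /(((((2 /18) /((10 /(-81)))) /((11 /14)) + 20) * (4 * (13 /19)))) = -5768400 /13481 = -427.89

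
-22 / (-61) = 22 / 61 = 0.36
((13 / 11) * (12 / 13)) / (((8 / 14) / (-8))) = -168 / 11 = -15.27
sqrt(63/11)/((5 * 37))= 3 * sqrt(77)/2035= 0.01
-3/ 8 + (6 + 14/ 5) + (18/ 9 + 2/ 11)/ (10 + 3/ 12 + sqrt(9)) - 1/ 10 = 197979/ 23320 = 8.49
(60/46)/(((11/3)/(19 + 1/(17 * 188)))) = 6.76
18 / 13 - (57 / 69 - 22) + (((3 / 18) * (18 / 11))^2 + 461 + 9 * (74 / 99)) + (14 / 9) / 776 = 61950920825 / 126337068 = 490.36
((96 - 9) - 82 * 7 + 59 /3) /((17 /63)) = -29442 /17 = -1731.88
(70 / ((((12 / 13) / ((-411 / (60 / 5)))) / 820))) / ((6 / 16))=-51114700 / 9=-5679411.11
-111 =-111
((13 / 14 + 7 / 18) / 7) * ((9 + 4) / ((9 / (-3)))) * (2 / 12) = -1079 / 7938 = -0.14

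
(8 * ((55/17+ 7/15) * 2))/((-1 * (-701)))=15104/178755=0.08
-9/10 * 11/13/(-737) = 9/8710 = 0.00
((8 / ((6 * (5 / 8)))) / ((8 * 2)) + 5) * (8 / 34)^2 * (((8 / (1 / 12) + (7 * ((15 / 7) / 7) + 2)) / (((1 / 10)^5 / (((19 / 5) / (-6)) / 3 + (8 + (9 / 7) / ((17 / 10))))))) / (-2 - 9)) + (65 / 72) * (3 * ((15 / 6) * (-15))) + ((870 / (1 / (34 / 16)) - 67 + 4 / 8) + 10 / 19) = -623623503963427 / 282281328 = -2209226.90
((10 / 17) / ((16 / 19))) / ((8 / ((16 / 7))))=95 / 476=0.20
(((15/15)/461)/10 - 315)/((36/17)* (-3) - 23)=24686533/2300390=10.73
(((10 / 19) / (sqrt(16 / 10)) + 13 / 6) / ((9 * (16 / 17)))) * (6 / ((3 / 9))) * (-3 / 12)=-1.37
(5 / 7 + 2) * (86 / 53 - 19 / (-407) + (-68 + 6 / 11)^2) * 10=205209899570 / 1660967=123548.45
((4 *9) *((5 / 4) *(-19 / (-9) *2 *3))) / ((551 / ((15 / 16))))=225 / 232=0.97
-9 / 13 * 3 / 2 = -27 / 26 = -1.04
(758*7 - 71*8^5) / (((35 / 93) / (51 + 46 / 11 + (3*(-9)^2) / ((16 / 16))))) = -141613111776 / 77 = -1839131321.77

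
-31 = -31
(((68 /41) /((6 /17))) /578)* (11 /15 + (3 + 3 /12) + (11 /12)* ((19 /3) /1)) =881 /11070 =0.08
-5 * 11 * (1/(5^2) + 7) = -1936/5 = -387.20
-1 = -1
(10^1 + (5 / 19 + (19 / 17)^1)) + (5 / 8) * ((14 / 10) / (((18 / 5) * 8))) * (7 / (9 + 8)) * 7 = 4267337 / 372096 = 11.47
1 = 1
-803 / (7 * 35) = -803 / 245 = -3.28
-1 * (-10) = 10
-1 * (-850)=850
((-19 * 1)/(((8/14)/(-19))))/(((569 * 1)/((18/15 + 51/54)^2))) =94128223/18435600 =5.11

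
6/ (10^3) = 0.01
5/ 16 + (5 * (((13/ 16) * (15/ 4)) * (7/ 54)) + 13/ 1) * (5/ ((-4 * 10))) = -14371/ 9216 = -1.56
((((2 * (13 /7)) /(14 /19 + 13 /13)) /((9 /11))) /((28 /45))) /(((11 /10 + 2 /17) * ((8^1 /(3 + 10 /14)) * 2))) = 1364675 /1704024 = 0.80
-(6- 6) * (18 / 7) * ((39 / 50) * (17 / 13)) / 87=0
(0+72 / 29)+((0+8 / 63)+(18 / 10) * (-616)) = -10105048 / 9135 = -1106.19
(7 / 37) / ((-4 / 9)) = -63 / 148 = -0.43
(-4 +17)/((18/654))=1417/3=472.33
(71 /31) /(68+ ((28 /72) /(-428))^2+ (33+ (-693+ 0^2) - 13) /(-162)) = 1404654912 /44252247877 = 0.03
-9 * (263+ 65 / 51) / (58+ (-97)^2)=-40434 / 160939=-0.25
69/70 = 0.99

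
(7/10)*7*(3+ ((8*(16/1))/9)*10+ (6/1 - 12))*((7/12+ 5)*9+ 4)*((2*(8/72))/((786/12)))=13323149/106110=125.56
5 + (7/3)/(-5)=68/15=4.53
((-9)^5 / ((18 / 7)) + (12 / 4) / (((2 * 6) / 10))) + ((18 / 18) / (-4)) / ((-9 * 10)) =-8265959 / 360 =-22961.00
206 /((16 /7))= 721 /8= 90.12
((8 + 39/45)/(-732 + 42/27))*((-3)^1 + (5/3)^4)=-1337/23355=-0.06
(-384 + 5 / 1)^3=-54439939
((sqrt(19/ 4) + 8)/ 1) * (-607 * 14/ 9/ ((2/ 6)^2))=-67984 - 4249 * sqrt(19)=-86504.96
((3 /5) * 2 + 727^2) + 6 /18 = 7927958 /15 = 528530.53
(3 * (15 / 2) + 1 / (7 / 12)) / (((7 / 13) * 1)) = 4407 / 98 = 44.97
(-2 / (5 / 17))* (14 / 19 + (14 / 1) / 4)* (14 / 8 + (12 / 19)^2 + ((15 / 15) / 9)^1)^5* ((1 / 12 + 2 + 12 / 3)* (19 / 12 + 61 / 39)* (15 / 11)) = -2144237149724665699684928994641 / 48348097490208695428694016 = -44349.98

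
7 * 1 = 7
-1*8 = -8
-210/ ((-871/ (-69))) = -14490/ 871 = -16.64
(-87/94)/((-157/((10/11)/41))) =435/3327929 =0.00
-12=-12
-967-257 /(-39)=-37456 /39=-960.41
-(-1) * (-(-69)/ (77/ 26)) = 1794/ 77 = 23.30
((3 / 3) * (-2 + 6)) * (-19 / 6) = -38 / 3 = -12.67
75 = 75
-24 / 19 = -1.26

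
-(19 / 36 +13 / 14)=-367 / 252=-1.46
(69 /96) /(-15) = -23 /480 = -0.05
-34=-34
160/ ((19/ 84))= 13440/ 19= 707.37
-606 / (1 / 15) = -9090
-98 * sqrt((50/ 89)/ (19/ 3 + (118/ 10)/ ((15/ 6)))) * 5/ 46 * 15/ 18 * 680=-10412500 * sqrt(442686)/ 5090889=-1360.85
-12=-12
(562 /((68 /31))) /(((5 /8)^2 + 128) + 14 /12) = 836256 /422875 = 1.98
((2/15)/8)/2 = 1/120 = 0.01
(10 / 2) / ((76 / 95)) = 25 / 4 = 6.25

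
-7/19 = -0.37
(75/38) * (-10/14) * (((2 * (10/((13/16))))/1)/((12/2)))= -10000/1729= -5.78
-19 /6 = -3.17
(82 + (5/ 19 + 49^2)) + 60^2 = 115582/ 19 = 6083.26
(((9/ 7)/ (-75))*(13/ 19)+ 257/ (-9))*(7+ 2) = -854876/ 3325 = -257.11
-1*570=-570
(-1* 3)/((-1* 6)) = 0.50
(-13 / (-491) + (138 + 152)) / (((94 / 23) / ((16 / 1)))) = 26202152 / 23077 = 1135.42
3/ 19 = 0.16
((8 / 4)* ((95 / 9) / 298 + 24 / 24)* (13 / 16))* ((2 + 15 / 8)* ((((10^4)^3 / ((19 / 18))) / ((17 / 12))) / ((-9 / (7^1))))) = -489619812500000000 / 144381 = -3391165129068.23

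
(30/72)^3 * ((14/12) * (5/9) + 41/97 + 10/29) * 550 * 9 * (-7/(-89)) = 51744240625/1297850688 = 39.87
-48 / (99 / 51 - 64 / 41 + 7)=-4182 / 643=-6.50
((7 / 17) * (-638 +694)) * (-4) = -1568 / 17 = -92.24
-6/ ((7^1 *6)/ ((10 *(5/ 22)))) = -25/ 77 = -0.32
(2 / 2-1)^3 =0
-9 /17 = -0.53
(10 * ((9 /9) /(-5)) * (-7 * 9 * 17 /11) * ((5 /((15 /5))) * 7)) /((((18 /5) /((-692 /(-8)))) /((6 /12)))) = 3602725 /132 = 27293.37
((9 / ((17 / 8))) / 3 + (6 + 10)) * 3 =888 / 17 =52.24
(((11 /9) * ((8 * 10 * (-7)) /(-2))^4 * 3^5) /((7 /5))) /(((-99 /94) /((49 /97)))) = -625428321649.48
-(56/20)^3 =-2744/125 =-21.95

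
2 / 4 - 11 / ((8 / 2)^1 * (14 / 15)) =-137 / 56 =-2.45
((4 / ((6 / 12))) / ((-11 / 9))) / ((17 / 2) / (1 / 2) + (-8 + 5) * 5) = -36 / 11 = -3.27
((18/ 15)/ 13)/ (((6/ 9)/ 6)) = 54/ 65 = 0.83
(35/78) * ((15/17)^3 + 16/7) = 511165/383214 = 1.33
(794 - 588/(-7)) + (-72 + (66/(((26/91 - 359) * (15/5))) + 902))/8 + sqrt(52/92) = sqrt(299)/23 + 2465155/2511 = 982.49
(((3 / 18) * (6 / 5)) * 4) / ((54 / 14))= 28 / 135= 0.21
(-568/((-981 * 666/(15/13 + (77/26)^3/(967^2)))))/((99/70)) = 47125692710705/66440277940084191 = 0.00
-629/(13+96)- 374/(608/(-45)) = 726019/33136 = 21.91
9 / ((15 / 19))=11.40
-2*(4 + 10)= -28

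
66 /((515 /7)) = 462 /515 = 0.90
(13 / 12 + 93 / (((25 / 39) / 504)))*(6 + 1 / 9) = 241300631 / 540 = 446853.02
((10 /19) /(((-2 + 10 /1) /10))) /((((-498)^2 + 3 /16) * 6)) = 100 /226179819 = 0.00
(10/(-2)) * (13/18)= -3.61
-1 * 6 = -6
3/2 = 1.50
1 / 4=0.25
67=67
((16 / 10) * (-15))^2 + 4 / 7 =4036 / 7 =576.57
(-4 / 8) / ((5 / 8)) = -4 / 5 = -0.80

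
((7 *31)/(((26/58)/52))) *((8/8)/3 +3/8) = 106981/6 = 17830.17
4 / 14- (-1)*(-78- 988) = -7460 / 7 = -1065.71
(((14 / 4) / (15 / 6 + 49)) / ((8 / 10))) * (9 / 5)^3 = 5103 / 10300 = 0.50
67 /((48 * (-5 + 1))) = -67 /192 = -0.35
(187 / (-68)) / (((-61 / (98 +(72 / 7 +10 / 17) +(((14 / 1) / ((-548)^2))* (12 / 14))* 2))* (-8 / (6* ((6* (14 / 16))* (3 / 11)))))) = -13131252495 / 2491321984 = -5.27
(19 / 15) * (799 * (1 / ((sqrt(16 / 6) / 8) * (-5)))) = -30362 * sqrt(6) / 75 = -991.62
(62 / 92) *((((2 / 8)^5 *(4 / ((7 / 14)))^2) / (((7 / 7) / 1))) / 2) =31 / 1472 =0.02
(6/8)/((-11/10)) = -15/22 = -0.68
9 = 9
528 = 528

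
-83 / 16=-5.19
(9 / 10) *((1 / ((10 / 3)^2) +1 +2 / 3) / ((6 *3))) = 0.09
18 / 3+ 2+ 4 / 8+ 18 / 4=13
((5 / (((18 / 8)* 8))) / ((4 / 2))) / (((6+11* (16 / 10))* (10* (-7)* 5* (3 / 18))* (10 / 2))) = -1 / 49560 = -0.00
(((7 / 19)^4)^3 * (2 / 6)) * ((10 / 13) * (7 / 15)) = 193778020814 / 258957845530740837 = 0.00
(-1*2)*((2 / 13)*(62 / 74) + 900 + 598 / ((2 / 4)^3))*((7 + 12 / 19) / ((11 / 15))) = -11893187100 / 100529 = -118306.03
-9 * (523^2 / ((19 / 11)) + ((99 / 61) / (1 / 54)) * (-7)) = -1645442469 / 1159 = -1419708.77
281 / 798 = 0.35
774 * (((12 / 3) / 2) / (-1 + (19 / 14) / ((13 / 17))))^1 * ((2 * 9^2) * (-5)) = -76068720 / 47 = -1618483.40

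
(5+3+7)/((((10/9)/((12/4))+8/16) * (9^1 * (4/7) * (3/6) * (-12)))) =-105/188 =-0.56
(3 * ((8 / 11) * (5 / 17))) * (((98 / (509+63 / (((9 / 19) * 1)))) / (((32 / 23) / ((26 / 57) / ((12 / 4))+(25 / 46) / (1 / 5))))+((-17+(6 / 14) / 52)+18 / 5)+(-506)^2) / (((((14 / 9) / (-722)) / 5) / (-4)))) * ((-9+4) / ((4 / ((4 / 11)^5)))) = -12121230.28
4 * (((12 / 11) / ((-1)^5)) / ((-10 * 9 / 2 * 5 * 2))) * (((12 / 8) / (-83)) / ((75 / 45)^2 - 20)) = 36 / 3537875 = 0.00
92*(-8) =-736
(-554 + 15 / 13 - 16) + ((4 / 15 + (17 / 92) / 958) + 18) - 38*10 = -15993419653 / 17186520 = -930.58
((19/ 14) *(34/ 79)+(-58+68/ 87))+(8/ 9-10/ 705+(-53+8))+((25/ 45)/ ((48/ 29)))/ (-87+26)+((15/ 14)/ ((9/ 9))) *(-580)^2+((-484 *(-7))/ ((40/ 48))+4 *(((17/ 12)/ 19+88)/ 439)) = 301852071624858185629/ 828366818988240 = 364394.21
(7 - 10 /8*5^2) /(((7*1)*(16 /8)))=-97 /56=-1.73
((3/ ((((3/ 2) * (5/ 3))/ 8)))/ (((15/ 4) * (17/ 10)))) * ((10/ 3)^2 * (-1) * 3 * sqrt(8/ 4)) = -70.99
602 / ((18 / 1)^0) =602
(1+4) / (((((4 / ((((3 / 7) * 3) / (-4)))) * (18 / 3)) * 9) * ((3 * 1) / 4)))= -5 / 504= -0.01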